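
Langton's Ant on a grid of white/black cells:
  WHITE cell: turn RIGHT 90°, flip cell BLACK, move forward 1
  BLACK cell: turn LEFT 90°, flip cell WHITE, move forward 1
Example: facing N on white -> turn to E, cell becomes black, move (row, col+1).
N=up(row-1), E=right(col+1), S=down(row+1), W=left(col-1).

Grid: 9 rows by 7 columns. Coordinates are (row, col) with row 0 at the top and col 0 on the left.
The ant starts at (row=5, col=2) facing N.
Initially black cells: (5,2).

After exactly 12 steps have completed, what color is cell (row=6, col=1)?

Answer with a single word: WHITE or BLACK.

Answer: WHITE

Derivation:
Step 1: on BLACK (5,2): turn L to W, flip to white, move to (5,1). |black|=0
Step 2: on WHITE (5,1): turn R to N, flip to black, move to (4,1). |black|=1
Step 3: on WHITE (4,1): turn R to E, flip to black, move to (4,2). |black|=2
Step 4: on WHITE (4,2): turn R to S, flip to black, move to (5,2). |black|=3
Step 5: on WHITE (5,2): turn R to W, flip to black, move to (5,1). |black|=4
Step 6: on BLACK (5,1): turn L to S, flip to white, move to (6,1). |black|=3
Step 7: on WHITE (6,1): turn R to W, flip to black, move to (6,0). |black|=4
Step 8: on WHITE (6,0): turn R to N, flip to black, move to (5,0). |black|=5
Step 9: on WHITE (5,0): turn R to E, flip to black, move to (5,1). |black|=6
Step 10: on WHITE (5,1): turn R to S, flip to black, move to (6,1). |black|=7
Step 11: on BLACK (6,1): turn L to E, flip to white, move to (6,2). |black|=6
Step 12: on WHITE (6,2): turn R to S, flip to black, move to (7,2). |black|=7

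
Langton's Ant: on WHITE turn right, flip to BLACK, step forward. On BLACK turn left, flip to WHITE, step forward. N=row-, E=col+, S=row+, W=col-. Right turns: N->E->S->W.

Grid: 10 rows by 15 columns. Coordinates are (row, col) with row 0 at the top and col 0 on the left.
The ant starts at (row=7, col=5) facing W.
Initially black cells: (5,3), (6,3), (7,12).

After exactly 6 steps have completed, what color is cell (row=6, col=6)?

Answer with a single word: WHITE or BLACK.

Step 1: on WHITE (7,5): turn R to N, flip to black, move to (6,5). |black|=4
Step 2: on WHITE (6,5): turn R to E, flip to black, move to (6,6). |black|=5
Step 3: on WHITE (6,6): turn R to S, flip to black, move to (7,6). |black|=6
Step 4: on WHITE (7,6): turn R to W, flip to black, move to (7,5). |black|=7
Step 5: on BLACK (7,5): turn L to S, flip to white, move to (8,5). |black|=6
Step 6: on WHITE (8,5): turn R to W, flip to black, move to (8,4). |black|=7

Answer: BLACK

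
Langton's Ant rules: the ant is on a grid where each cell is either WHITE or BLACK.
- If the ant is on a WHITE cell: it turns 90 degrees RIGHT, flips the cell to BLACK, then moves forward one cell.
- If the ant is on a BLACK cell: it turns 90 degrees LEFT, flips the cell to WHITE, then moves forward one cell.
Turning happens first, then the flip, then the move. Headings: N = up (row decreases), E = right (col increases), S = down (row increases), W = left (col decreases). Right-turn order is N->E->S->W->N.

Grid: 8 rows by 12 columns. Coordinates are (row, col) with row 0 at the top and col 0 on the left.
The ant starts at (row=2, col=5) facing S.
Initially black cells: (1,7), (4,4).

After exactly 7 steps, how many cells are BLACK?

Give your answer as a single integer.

Step 1: on WHITE (2,5): turn R to W, flip to black, move to (2,4). |black|=3
Step 2: on WHITE (2,4): turn R to N, flip to black, move to (1,4). |black|=4
Step 3: on WHITE (1,4): turn R to E, flip to black, move to (1,5). |black|=5
Step 4: on WHITE (1,5): turn R to S, flip to black, move to (2,5). |black|=6
Step 5: on BLACK (2,5): turn L to E, flip to white, move to (2,6). |black|=5
Step 6: on WHITE (2,6): turn R to S, flip to black, move to (3,6). |black|=6
Step 7: on WHITE (3,6): turn R to W, flip to black, move to (3,5). |black|=7

Answer: 7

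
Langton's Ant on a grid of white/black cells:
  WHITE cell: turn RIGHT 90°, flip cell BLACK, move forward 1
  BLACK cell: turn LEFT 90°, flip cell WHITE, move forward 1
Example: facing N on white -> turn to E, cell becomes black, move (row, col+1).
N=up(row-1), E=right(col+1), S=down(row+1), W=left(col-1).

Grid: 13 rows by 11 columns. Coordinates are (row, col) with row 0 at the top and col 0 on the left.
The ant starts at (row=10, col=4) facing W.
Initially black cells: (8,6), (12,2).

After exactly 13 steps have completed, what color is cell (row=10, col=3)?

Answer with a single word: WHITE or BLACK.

Answer: BLACK

Derivation:
Step 1: on WHITE (10,4): turn R to N, flip to black, move to (9,4). |black|=3
Step 2: on WHITE (9,4): turn R to E, flip to black, move to (9,5). |black|=4
Step 3: on WHITE (9,5): turn R to S, flip to black, move to (10,5). |black|=5
Step 4: on WHITE (10,5): turn R to W, flip to black, move to (10,4). |black|=6
Step 5: on BLACK (10,4): turn L to S, flip to white, move to (11,4). |black|=5
Step 6: on WHITE (11,4): turn R to W, flip to black, move to (11,3). |black|=6
Step 7: on WHITE (11,3): turn R to N, flip to black, move to (10,3). |black|=7
Step 8: on WHITE (10,3): turn R to E, flip to black, move to (10,4). |black|=8
Step 9: on WHITE (10,4): turn R to S, flip to black, move to (11,4). |black|=9
Step 10: on BLACK (11,4): turn L to E, flip to white, move to (11,5). |black|=8
Step 11: on WHITE (11,5): turn R to S, flip to black, move to (12,5). |black|=9
Step 12: on WHITE (12,5): turn R to W, flip to black, move to (12,4). |black|=10
Step 13: on WHITE (12,4): turn R to N, flip to black, move to (11,4). |black|=11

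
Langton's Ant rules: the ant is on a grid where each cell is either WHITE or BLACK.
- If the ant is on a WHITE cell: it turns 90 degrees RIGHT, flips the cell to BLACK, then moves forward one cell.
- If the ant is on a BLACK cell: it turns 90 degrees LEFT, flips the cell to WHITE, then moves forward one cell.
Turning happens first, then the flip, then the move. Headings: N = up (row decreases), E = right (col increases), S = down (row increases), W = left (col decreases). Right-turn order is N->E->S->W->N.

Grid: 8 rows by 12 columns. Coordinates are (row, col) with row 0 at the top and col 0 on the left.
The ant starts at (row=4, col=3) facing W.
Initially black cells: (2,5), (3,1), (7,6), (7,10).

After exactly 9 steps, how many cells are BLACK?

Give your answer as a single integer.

Answer: 11

Derivation:
Step 1: on WHITE (4,3): turn R to N, flip to black, move to (3,3). |black|=5
Step 2: on WHITE (3,3): turn R to E, flip to black, move to (3,4). |black|=6
Step 3: on WHITE (3,4): turn R to S, flip to black, move to (4,4). |black|=7
Step 4: on WHITE (4,4): turn R to W, flip to black, move to (4,3). |black|=8
Step 5: on BLACK (4,3): turn L to S, flip to white, move to (5,3). |black|=7
Step 6: on WHITE (5,3): turn R to W, flip to black, move to (5,2). |black|=8
Step 7: on WHITE (5,2): turn R to N, flip to black, move to (4,2). |black|=9
Step 8: on WHITE (4,2): turn R to E, flip to black, move to (4,3). |black|=10
Step 9: on WHITE (4,3): turn R to S, flip to black, move to (5,3). |black|=11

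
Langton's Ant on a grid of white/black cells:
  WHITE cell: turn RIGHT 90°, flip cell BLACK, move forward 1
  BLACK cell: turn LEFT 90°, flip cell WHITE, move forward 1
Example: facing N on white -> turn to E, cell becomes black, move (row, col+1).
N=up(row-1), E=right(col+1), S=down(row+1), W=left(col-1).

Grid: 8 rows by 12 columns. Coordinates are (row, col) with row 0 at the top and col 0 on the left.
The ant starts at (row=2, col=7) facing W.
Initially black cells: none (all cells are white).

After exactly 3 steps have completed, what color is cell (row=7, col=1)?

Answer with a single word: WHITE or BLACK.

Step 1: on WHITE (2,7): turn R to N, flip to black, move to (1,7). |black|=1
Step 2: on WHITE (1,7): turn R to E, flip to black, move to (1,8). |black|=2
Step 3: on WHITE (1,8): turn R to S, flip to black, move to (2,8). |black|=3

Answer: WHITE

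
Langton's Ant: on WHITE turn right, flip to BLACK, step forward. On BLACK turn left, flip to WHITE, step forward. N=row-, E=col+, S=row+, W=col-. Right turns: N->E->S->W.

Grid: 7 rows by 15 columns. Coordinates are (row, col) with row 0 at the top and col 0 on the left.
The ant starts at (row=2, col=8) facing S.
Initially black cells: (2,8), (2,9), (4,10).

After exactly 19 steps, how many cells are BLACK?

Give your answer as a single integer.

Step 1: on BLACK (2,8): turn L to E, flip to white, move to (2,9). |black|=2
Step 2: on BLACK (2,9): turn L to N, flip to white, move to (1,9). |black|=1
Step 3: on WHITE (1,9): turn R to E, flip to black, move to (1,10). |black|=2
Step 4: on WHITE (1,10): turn R to S, flip to black, move to (2,10). |black|=3
Step 5: on WHITE (2,10): turn R to W, flip to black, move to (2,9). |black|=4
Step 6: on WHITE (2,9): turn R to N, flip to black, move to (1,9). |black|=5
Step 7: on BLACK (1,9): turn L to W, flip to white, move to (1,8). |black|=4
Step 8: on WHITE (1,8): turn R to N, flip to black, move to (0,8). |black|=5
Step 9: on WHITE (0,8): turn R to E, flip to black, move to (0,9). |black|=6
Step 10: on WHITE (0,9): turn R to S, flip to black, move to (1,9). |black|=7
Step 11: on WHITE (1,9): turn R to W, flip to black, move to (1,8). |black|=8
Step 12: on BLACK (1,8): turn L to S, flip to white, move to (2,8). |black|=7
Step 13: on WHITE (2,8): turn R to W, flip to black, move to (2,7). |black|=8
Step 14: on WHITE (2,7): turn R to N, flip to black, move to (1,7). |black|=9
Step 15: on WHITE (1,7): turn R to E, flip to black, move to (1,8). |black|=10
Step 16: on WHITE (1,8): turn R to S, flip to black, move to (2,8). |black|=11
Step 17: on BLACK (2,8): turn L to E, flip to white, move to (2,9). |black|=10
Step 18: on BLACK (2,9): turn L to N, flip to white, move to (1,9). |black|=9
Step 19: on BLACK (1,9): turn L to W, flip to white, move to (1,8). |black|=8

Answer: 8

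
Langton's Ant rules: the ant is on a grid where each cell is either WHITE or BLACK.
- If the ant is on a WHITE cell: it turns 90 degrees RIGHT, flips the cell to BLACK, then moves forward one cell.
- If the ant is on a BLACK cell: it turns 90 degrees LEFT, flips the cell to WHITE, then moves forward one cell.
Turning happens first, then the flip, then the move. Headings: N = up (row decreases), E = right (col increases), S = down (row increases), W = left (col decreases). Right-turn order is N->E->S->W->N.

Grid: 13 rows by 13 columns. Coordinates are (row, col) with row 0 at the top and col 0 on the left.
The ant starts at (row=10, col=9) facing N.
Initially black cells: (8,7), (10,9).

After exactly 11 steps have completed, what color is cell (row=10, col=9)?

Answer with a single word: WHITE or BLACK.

Answer: BLACK

Derivation:
Step 1: on BLACK (10,9): turn L to W, flip to white, move to (10,8). |black|=1
Step 2: on WHITE (10,8): turn R to N, flip to black, move to (9,8). |black|=2
Step 3: on WHITE (9,8): turn R to E, flip to black, move to (9,9). |black|=3
Step 4: on WHITE (9,9): turn R to S, flip to black, move to (10,9). |black|=4
Step 5: on WHITE (10,9): turn R to W, flip to black, move to (10,8). |black|=5
Step 6: on BLACK (10,8): turn L to S, flip to white, move to (11,8). |black|=4
Step 7: on WHITE (11,8): turn R to W, flip to black, move to (11,7). |black|=5
Step 8: on WHITE (11,7): turn R to N, flip to black, move to (10,7). |black|=6
Step 9: on WHITE (10,7): turn R to E, flip to black, move to (10,8). |black|=7
Step 10: on WHITE (10,8): turn R to S, flip to black, move to (11,8). |black|=8
Step 11: on BLACK (11,8): turn L to E, flip to white, move to (11,9). |black|=7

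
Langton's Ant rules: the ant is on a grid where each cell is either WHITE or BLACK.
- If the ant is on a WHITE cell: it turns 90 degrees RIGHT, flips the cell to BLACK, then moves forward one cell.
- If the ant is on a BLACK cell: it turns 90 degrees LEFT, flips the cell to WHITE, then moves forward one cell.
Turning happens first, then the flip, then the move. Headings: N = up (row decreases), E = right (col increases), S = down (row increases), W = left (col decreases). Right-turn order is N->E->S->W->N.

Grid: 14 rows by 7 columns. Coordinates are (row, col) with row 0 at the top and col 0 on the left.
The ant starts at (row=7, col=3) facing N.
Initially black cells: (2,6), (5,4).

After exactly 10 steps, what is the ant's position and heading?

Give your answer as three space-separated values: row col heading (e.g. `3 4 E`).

Step 1: on WHITE (7,3): turn R to E, flip to black, move to (7,4). |black|=3
Step 2: on WHITE (7,4): turn R to S, flip to black, move to (8,4). |black|=4
Step 3: on WHITE (8,4): turn R to W, flip to black, move to (8,3). |black|=5
Step 4: on WHITE (8,3): turn R to N, flip to black, move to (7,3). |black|=6
Step 5: on BLACK (7,3): turn L to W, flip to white, move to (7,2). |black|=5
Step 6: on WHITE (7,2): turn R to N, flip to black, move to (6,2). |black|=6
Step 7: on WHITE (6,2): turn R to E, flip to black, move to (6,3). |black|=7
Step 8: on WHITE (6,3): turn R to S, flip to black, move to (7,3). |black|=8
Step 9: on WHITE (7,3): turn R to W, flip to black, move to (7,2). |black|=9
Step 10: on BLACK (7,2): turn L to S, flip to white, move to (8,2). |black|=8

Answer: 8 2 S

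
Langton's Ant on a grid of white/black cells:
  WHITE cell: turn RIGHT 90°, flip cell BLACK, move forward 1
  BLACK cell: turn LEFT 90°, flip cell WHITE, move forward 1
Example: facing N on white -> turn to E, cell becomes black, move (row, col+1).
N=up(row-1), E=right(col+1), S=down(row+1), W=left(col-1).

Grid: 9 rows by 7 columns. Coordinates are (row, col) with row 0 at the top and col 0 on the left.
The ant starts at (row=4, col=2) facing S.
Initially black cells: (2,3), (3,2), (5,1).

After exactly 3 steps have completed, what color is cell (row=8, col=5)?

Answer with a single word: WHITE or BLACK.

Step 1: on WHITE (4,2): turn R to W, flip to black, move to (4,1). |black|=4
Step 2: on WHITE (4,1): turn R to N, flip to black, move to (3,1). |black|=5
Step 3: on WHITE (3,1): turn R to E, flip to black, move to (3,2). |black|=6

Answer: WHITE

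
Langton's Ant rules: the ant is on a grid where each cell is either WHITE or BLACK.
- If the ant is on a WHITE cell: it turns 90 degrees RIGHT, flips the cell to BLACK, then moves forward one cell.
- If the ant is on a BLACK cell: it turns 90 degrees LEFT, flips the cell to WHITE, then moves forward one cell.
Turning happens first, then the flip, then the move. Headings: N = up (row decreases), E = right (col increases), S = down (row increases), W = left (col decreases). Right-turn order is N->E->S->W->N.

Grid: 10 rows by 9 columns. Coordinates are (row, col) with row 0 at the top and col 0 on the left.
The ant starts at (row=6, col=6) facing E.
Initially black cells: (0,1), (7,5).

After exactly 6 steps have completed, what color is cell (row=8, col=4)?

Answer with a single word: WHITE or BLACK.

Answer: BLACK

Derivation:
Step 1: on WHITE (6,6): turn R to S, flip to black, move to (7,6). |black|=3
Step 2: on WHITE (7,6): turn R to W, flip to black, move to (7,5). |black|=4
Step 3: on BLACK (7,5): turn L to S, flip to white, move to (8,5). |black|=3
Step 4: on WHITE (8,5): turn R to W, flip to black, move to (8,4). |black|=4
Step 5: on WHITE (8,4): turn R to N, flip to black, move to (7,4). |black|=5
Step 6: on WHITE (7,4): turn R to E, flip to black, move to (7,5). |black|=6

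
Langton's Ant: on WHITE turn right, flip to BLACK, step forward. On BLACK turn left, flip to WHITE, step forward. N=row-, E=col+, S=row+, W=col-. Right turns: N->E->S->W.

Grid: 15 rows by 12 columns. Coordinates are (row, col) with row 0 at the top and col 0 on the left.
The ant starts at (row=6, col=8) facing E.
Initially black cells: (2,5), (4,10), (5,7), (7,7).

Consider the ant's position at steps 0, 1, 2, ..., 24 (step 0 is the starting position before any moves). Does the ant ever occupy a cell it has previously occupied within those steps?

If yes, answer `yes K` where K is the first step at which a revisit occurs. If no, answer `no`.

Answer: yes 6

Derivation:
Step 1: on WHITE (6,8): turn R to S, flip to black, move to (7,8). |black|=5 — new cell
Step 2: on WHITE (7,8): turn R to W, flip to black, move to (7,7). |black|=6 — new cell
Step 3: on BLACK (7,7): turn L to S, flip to white, move to (8,7). |black|=5 — new cell
Step 4: on WHITE (8,7): turn R to W, flip to black, move to (8,6). |black|=6 — new cell
Step 5: on WHITE (8,6): turn R to N, flip to black, move to (7,6). |black|=7 — new cell
Step 6: on WHITE (7,6): turn R to E, flip to black, move to (7,7). |black|=8 — REVISIT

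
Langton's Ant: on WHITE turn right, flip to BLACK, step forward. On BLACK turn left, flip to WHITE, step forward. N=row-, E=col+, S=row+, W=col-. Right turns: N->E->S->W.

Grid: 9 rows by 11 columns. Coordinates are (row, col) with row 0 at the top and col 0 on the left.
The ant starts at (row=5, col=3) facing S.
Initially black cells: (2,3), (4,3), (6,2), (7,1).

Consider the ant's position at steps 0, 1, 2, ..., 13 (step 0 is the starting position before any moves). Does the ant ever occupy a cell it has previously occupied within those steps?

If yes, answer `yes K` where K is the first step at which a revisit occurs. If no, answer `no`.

Step 1: on WHITE (5,3): turn R to W, flip to black, move to (5,2). |black|=5 — new cell
Step 2: on WHITE (5,2): turn R to N, flip to black, move to (4,2). |black|=6 — new cell
Step 3: on WHITE (4,2): turn R to E, flip to black, move to (4,3). |black|=7 — new cell
Step 4: on BLACK (4,3): turn L to N, flip to white, move to (3,3). |black|=6 — new cell
Step 5: on WHITE (3,3): turn R to E, flip to black, move to (3,4). |black|=7 — new cell
Step 6: on WHITE (3,4): turn R to S, flip to black, move to (4,4). |black|=8 — new cell
Step 7: on WHITE (4,4): turn R to W, flip to black, move to (4,3). |black|=9 — REVISIT

Answer: yes 7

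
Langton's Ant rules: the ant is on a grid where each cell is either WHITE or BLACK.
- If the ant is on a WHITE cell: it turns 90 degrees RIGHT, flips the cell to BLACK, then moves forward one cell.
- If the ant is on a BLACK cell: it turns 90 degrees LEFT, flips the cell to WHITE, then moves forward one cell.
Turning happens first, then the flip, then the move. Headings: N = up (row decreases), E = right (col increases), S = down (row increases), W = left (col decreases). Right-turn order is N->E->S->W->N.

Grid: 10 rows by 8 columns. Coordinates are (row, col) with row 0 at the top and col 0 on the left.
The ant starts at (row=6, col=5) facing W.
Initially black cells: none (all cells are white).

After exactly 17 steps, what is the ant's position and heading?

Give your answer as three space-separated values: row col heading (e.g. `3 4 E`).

Answer: 7 5 S

Derivation:
Step 1: on WHITE (6,5): turn R to N, flip to black, move to (5,5). |black|=1
Step 2: on WHITE (5,5): turn R to E, flip to black, move to (5,6). |black|=2
Step 3: on WHITE (5,6): turn R to S, flip to black, move to (6,6). |black|=3
Step 4: on WHITE (6,6): turn R to W, flip to black, move to (6,5). |black|=4
Step 5: on BLACK (6,5): turn L to S, flip to white, move to (7,5). |black|=3
Step 6: on WHITE (7,5): turn R to W, flip to black, move to (7,4). |black|=4
Step 7: on WHITE (7,4): turn R to N, flip to black, move to (6,4). |black|=5
Step 8: on WHITE (6,4): turn R to E, flip to black, move to (6,5). |black|=6
Step 9: on WHITE (6,5): turn R to S, flip to black, move to (7,5). |black|=7
Step 10: on BLACK (7,5): turn L to E, flip to white, move to (7,6). |black|=6
Step 11: on WHITE (7,6): turn R to S, flip to black, move to (8,6). |black|=7
Step 12: on WHITE (8,6): turn R to W, flip to black, move to (8,5). |black|=8
Step 13: on WHITE (8,5): turn R to N, flip to black, move to (7,5). |black|=9
Step 14: on WHITE (7,5): turn R to E, flip to black, move to (7,6). |black|=10
Step 15: on BLACK (7,6): turn L to N, flip to white, move to (6,6). |black|=9
Step 16: on BLACK (6,6): turn L to W, flip to white, move to (6,5). |black|=8
Step 17: on BLACK (6,5): turn L to S, flip to white, move to (7,5). |black|=7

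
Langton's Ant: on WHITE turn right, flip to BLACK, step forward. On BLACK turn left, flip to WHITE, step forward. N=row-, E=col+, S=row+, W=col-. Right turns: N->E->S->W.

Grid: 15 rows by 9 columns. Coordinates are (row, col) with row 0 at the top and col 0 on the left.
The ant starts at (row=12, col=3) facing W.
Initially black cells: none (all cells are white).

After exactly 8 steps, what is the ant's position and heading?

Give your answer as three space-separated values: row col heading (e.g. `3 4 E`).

Step 1: on WHITE (12,3): turn R to N, flip to black, move to (11,3). |black|=1
Step 2: on WHITE (11,3): turn R to E, flip to black, move to (11,4). |black|=2
Step 3: on WHITE (11,4): turn R to S, flip to black, move to (12,4). |black|=3
Step 4: on WHITE (12,4): turn R to W, flip to black, move to (12,3). |black|=4
Step 5: on BLACK (12,3): turn L to S, flip to white, move to (13,3). |black|=3
Step 6: on WHITE (13,3): turn R to W, flip to black, move to (13,2). |black|=4
Step 7: on WHITE (13,2): turn R to N, flip to black, move to (12,2). |black|=5
Step 8: on WHITE (12,2): turn R to E, flip to black, move to (12,3). |black|=6

Answer: 12 3 E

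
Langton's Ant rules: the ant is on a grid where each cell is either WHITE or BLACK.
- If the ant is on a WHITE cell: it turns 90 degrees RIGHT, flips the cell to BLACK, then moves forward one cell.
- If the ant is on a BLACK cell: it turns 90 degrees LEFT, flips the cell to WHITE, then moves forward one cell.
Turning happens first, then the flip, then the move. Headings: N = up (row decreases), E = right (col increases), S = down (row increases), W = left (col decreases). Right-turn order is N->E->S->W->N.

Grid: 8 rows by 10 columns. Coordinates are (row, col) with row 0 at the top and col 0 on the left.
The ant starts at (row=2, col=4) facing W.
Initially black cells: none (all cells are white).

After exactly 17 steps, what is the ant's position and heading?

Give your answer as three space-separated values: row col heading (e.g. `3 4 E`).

Answer: 3 4 S

Derivation:
Step 1: on WHITE (2,4): turn R to N, flip to black, move to (1,4). |black|=1
Step 2: on WHITE (1,4): turn R to E, flip to black, move to (1,5). |black|=2
Step 3: on WHITE (1,5): turn R to S, flip to black, move to (2,5). |black|=3
Step 4: on WHITE (2,5): turn R to W, flip to black, move to (2,4). |black|=4
Step 5: on BLACK (2,4): turn L to S, flip to white, move to (3,4). |black|=3
Step 6: on WHITE (3,4): turn R to W, flip to black, move to (3,3). |black|=4
Step 7: on WHITE (3,3): turn R to N, flip to black, move to (2,3). |black|=5
Step 8: on WHITE (2,3): turn R to E, flip to black, move to (2,4). |black|=6
Step 9: on WHITE (2,4): turn R to S, flip to black, move to (3,4). |black|=7
Step 10: on BLACK (3,4): turn L to E, flip to white, move to (3,5). |black|=6
Step 11: on WHITE (3,5): turn R to S, flip to black, move to (4,5). |black|=7
Step 12: on WHITE (4,5): turn R to W, flip to black, move to (4,4). |black|=8
Step 13: on WHITE (4,4): turn R to N, flip to black, move to (3,4). |black|=9
Step 14: on WHITE (3,4): turn R to E, flip to black, move to (3,5). |black|=10
Step 15: on BLACK (3,5): turn L to N, flip to white, move to (2,5). |black|=9
Step 16: on BLACK (2,5): turn L to W, flip to white, move to (2,4). |black|=8
Step 17: on BLACK (2,4): turn L to S, flip to white, move to (3,4). |black|=7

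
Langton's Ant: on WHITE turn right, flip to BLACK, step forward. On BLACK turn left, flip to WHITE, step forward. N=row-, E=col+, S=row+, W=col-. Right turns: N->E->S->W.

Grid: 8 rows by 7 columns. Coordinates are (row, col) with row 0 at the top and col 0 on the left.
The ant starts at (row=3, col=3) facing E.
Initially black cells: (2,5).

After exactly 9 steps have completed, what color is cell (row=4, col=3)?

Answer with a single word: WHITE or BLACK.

Step 1: on WHITE (3,3): turn R to S, flip to black, move to (4,3). |black|=2
Step 2: on WHITE (4,3): turn R to W, flip to black, move to (4,2). |black|=3
Step 3: on WHITE (4,2): turn R to N, flip to black, move to (3,2). |black|=4
Step 4: on WHITE (3,2): turn R to E, flip to black, move to (3,3). |black|=5
Step 5: on BLACK (3,3): turn L to N, flip to white, move to (2,3). |black|=4
Step 6: on WHITE (2,3): turn R to E, flip to black, move to (2,4). |black|=5
Step 7: on WHITE (2,4): turn R to S, flip to black, move to (3,4). |black|=6
Step 8: on WHITE (3,4): turn R to W, flip to black, move to (3,3). |black|=7
Step 9: on WHITE (3,3): turn R to N, flip to black, move to (2,3). |black|=8

Answer: BLACK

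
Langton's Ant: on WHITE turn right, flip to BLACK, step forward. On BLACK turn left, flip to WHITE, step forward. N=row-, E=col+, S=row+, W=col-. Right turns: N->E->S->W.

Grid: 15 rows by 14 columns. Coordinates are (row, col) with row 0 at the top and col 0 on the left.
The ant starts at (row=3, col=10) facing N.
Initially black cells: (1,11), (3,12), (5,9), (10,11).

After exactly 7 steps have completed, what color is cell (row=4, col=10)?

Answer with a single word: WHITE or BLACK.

Answer: BLACK

Derivation:
Step 1: on WHITE (3,10): turn R to E, flip to black, move to (3,11). |black|=5
Step 2: on WHITE (3,11): turn R to S, flip to black, move to (4,11). |black|=6
Step 3: on WHITE (4,11): turn R to W, flip to black, move to (4,10). |black|=7
Step 4: on WHITE (4,10): turn R to N, flip to black, move to (3,10). |black|=8
Step 5: on BLACK (3,10): turn L to W, flip to white, move to (3,9). |black|=7
Step 6: on WHITE (3,9): turn R to N, flip to black, move to (2,9). |black|=8
Step 7: on WHITE (2,9): turn R to E, flip to black, move to (2,10). |black|=9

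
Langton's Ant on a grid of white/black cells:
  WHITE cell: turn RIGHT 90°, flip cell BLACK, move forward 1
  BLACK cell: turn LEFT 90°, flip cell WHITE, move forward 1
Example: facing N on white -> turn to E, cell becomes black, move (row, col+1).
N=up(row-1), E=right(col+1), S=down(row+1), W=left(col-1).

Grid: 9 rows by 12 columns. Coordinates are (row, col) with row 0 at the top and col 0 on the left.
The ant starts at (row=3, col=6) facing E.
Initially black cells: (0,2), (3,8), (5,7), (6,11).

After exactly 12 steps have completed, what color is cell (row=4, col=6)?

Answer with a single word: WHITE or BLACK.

Step 1: on WHITE (3,6): turn R to S, flip to black, move to (4,6). |black|=5
Step 2: on WHITE (4,6): turn R to W, flip to black, move to (4,5). |black|=6
Step 3: on WHITE (4,5): turn R to N, flip to black, move to (3,5). |black|=7
Step 4: on WHITE (3,5): turn R to E, flip to black, move to (3,6). |black|=8
Step 5: on BLACK (3,6): turn L to N, flip to white, move to (2,6). |black|=7
Step 6: on WHITE (2,6): turn R to E, flip to black, move to (2,7). |black|=8
Step 7: on WHITE (2,7): turn R to S, flip to black, move to (3,7). |black|=9
Step 8: on WHITE (3,7): turn R to W, flip to black, move to (3,6). |black|=10
Step 9: on WHITE (3,6): turn R to N, flip to black, move to (2,6). |black|=11
Step 10: on BLACK (2,6): turn L to W, flip to white, move to (2,5). |black|=10
Step 11: on WHITE (2,5): turn R to N, flip to black, move to (1,5). |black|=11
Step 12: on WHITE (1,5): turn R to E, flip to black, move to (1,6). |black|=12

Answer: BLACK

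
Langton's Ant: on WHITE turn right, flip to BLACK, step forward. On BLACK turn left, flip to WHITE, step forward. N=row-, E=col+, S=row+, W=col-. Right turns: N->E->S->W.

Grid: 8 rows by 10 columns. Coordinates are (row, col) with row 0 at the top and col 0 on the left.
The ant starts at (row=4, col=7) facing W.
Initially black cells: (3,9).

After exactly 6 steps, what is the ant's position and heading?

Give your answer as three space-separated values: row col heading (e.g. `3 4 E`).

Step 1: on WHITE (4,7): turn R to N, flip to black, move to (3,7). |black|=2
Step 2: on WHITE (3,7): turn R to E, flip to black, move to (3,8). |black|=3
Step 3: on WHITE (3,8): turn R to S, flip to black, move to (4,8). |black|=4
Step 4: on WHITE (4,8): turn R to W, flip to black, move to (4,7). |black|=5
Step 5: on BLACK (4,7): turn L to S, flip to white, move to (5,7). |black|=4
Step 6: on WHITE (5,7): turn R to W, flip to black, move to (5,6). |black|=5

Answer: 5 6 W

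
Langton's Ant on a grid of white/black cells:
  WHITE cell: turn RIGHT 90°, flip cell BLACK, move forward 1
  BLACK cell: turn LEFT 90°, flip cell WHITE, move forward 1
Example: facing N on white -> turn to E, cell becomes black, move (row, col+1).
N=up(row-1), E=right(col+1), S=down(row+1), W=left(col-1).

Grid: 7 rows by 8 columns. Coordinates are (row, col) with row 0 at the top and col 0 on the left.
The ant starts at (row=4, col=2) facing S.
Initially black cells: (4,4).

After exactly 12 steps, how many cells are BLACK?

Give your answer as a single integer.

Answer: 9

Derivation:
Step 1: on WHITE (4,2): turn R to W, flip to black, move to (4,1). |black|=2
Step 2: on WHITE (4,1): turn R to N, flip to black, move to (3,1). |black|=3
Step 3: on WHITE (3,1): turn R to E, flip to black, move to (3,2). |black|=4
Step 4: on WHITE (3,2): turn R to S, flip to black, move to (4,2). |black|=5
Step 5: on BLACK (4,2): turn L to E, flip to white, move to (4,3). |black|=4
Step 6: on WHITE (4,3): turn R to S, flip to black, move to (5,3). |black|=5
Step 7: on WHITE (5,3): turn R to W, flip to black, move to (5,2). |black|=6
Step 8: on WHITE (5,2): turn R to N, flip to black, move to (4,2). |black|=7
Step 9: on WHITE (4,2): turn R to E, flip to black, move to (4,3). |black|=8
Step 10: on BLACK (4,3): turn L to N, flip to white, move to (3,3). |black|=7
Step 11: on WHITE (3,3): turn R to E, flip to black, move to (3,4). |black|=8
Step 12: on WHITE (3,4): turn R to S, flip to black, move to (4,4). |black|=9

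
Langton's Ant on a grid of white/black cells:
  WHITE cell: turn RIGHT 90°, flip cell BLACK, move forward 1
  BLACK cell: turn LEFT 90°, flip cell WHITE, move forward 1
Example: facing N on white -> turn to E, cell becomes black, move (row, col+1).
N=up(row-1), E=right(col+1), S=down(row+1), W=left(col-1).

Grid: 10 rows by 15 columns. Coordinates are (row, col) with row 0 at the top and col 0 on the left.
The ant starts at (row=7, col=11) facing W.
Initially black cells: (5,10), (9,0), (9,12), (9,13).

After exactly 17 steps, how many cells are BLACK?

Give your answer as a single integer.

Answer: 13

Derivation:
Step 1: on WHITE (7,11): turn R to N, flip to black, move to (6,11). |black|=5
Step 2: on WHITE (6,11): turn R to E, flip to black, move to (6,12). |black|=6
Step 3: on WHITE (6,12): turn R to S, flip to black, move to (7,12). |black|=7
Step 4: on WHITE (7,12): turn R to W, flip to black, move to (7,11). |black|=8
Step 5: on BLACK (7,11): turn L to S, flip to white, move to (8,11). |black|=7
Step 6: on WHITE (8,11): turn R to W, flip to black, move to (8,10). |black|=8
Step 7: on WHITE (8,10): turn R to N, flip to black, move to (7,10). |black|=9
Step 8: on WHITE (7,10): turn R to E, flip to black, move to (7,11). |black|=10
Step 9: on WHITE (7,11): turn R to S, flip to black, move to (8,11). |black|=11
Step 10: on BLACK (8,11): turn L to E, flip to white, move to (8,12). |black|=10
Step 11: on WHITE (8,12): turn R to S, flip to black, move to (9,12). |black|=11
Step 12: on BLACK (9,12): turn L to E, flip to white, move to (9,13). |black|=10
Step 13: on BLACK (9,13): turn L to N, flip to white, move to (8,13). |black|=9
Step 14: on WHITE (8,13): turn R to E, flip to black, move to (8,14). |black|=10
Step 15: on WHITE (8,14): turn R to S, flip to black, move to (9,14). |black|=11
Step 16: on WHITE (9,14): turn R to W, flip to black, move to (9,13). |black|=12
Step 17: on WHITE (9,13): turn R to N, flip to black, move to (8,13). |black|=13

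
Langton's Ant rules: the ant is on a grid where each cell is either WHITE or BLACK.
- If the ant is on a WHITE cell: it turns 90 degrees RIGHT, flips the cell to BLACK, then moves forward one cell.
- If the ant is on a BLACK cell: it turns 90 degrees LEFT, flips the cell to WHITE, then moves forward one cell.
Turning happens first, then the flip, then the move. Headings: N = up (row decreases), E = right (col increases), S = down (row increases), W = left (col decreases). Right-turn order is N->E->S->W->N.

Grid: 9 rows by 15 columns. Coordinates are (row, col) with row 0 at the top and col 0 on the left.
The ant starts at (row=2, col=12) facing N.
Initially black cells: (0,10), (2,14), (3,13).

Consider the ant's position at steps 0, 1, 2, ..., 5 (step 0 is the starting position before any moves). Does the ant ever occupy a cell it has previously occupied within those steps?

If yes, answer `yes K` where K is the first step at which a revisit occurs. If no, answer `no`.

Answer: no

Derivation:
Step 1: on WHITE (2,12): turn R to E, flip to black, move to (2,13). |black|=4 — new cell
Step 2: on WHITE (2,13): turn R to S, flip to black, move to (3,13). |black|=5 — new cell
Step 3: on BLACK (3,13): turn L to E, flip to white, move to (3,14). |black|=4 — new cell
Step 4: on WHITE (3,14): turn R to S, flip to black, move to (4,14). |black|=5 — new cell
Step 5: on WHITE (4,14): turn R to W, flip to black, move to (4,13). |black|=6 — new cell
No revisit within 5 steps.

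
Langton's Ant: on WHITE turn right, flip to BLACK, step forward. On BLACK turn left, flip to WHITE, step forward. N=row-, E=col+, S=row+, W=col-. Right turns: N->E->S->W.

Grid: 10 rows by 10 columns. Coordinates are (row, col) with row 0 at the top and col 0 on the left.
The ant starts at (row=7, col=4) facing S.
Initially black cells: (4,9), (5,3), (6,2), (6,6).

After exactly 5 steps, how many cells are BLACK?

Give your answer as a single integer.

Step 1: on WHITE (7,4): turn R to W, flip to black, move to (7,3). |black|=5
Step 2: on WHITE (7,3): turn R to N, flip to black, move to (6,3). |black|=6
Step 3: on WHITE (6,3): turn R to E, flip to black, move to (6,4). |black|=7
Step 4: on WHITE (6,4): turn R to S, flip to black, move to (7,4). |black|=8
Step 5: on BLACK (7,4): turn L to E, flip to white, move to (7,5). |black|=7

Answer: 7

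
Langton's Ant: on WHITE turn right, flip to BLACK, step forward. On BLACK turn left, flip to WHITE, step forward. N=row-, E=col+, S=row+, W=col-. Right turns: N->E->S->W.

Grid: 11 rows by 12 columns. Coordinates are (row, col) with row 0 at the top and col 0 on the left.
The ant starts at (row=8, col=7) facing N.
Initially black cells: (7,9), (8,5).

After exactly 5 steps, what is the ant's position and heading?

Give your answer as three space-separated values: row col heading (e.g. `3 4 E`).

Answer: 8 6 W

Derivation:
Step 1: on WHITE (8,7): turn R to E, flip to black, move to (8,8). |black|=3
Step 2: on WHITE (8,8): turn R to S, flip to black, move to (9,8). |black|=4
Step 3: on WHITE (9,8): turn R to W, flip to black, move to (9,7). |black|=5
Step 4: on WHITE (9,7): turn R to N, flip to black, move to (8,7). |black|=6
Step 5: on BLACK (8,7): turn L to W, flip to white, move to (8,6). |black|=5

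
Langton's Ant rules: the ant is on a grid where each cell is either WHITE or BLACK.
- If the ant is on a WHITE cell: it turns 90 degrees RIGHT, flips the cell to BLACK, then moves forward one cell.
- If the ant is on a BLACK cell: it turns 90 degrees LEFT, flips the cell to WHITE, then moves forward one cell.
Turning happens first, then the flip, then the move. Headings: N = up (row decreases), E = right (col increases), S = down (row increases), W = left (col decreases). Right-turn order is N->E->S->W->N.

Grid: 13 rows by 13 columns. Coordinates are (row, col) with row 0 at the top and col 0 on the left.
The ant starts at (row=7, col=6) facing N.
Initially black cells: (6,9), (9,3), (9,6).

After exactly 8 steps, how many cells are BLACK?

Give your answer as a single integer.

Step 1: on WHITE (7,6): turn R to E, flip to black, move to (7,7). |black|=4
Step 2: on WHITE (7,7): turn R to S, flip to black, move to (8,7). |black|=5
Step 3: on WHITE (8,7): turn R to W, flip to black, move to (8,6). |black|=6
Step 4: on WHITE (8,6): turn R to N, flip to black, move to (7,6). |black|=7
Step 5: on BLACK (7,6): turn L to W, flip to white, move to (7,5). |black|=6
Step 6: on WHITE (7,5): turn R to N, flip to black, move to (6,5). |black|=7
Step 7: on WHITE (6,5): turn R to E, flip to black, move to (6,6). |black|=8
Step 8: on WHITE (6,6): turn R to S, flip to black, move to (7,6). |black|=9

Answer: 9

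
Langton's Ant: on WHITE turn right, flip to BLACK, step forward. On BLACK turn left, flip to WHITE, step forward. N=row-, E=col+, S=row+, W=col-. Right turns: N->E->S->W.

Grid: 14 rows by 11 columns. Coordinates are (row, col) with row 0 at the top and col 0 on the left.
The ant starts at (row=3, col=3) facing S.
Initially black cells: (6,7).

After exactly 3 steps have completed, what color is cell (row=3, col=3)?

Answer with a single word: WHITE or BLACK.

Answer: BLACK

Derivation:
Step 1: on WHITE (3,3): turn R to W, flip to black, move to (3,2). |black|=2
Step 2: on WHITE (3,2): turn R to N, flip to black, move to (2,2). |black|=3
Step 3: on WHITE (2,2): turn R to E, flip to black, move to (2,3). |black|=4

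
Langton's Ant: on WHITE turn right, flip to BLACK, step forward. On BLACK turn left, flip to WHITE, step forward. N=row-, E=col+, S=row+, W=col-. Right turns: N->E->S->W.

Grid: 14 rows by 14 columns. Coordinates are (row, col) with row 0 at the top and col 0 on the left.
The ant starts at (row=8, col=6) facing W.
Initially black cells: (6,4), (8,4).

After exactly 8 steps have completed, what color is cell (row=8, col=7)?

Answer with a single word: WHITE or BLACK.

Step 1: on WHITE (8,6): turn R to N, flip to black, move to (7,6). |black|=3
Step 2: on WHITE (7,6): turn R to E, flip to black, move to (7,7). |black|=4
Step 3: on WHITE (7,7): turn R to S, flip to black, move to (8,7). |black|=5
Step 4: on WHITE (8,7): turn R to W, flip to black, move to (8,6). |black|=6
Step 5: on BLACK (8,6): turn L to S, flip to white, move to (9,6). |black|=5
Step 6: on WHITE (9,6): turn R to W, flip to black, move to (9,5). |black|=6
Step 7: on WHITE (9,5): turn R to N, flip to black, move to (8,5). |black|=7
Step 8: on WHITE (8,5): turn R to E, flip to black, move to (8,6). |black|=8

Answer: BLACK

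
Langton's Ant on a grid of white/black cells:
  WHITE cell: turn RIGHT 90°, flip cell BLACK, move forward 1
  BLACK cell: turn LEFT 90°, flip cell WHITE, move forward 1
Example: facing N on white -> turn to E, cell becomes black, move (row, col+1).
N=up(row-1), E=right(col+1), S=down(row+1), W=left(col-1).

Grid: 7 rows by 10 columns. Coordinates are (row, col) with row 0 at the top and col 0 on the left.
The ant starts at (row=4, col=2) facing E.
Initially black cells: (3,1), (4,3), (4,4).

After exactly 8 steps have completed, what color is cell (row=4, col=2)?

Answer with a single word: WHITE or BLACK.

Answer: WHITE

Derivation:
Step 1: on WHITE (4,2): turn R to S, flip to black, move to (5,2). |black|=4
Step 2: on WHITE (5,2): turn R to W, flip to black, move to (5,1). |black|=5
Step 3: on WHITE (5,1): turn R to N, flip to black, move to (4,1). |black|=6
Step 4: on WHITE (4,1): turn R to E, flip to black, move to (4,2). |black|=7
Step 5: on BLACK (4,2): turn L to N, flip to white, move to (3,2). |black|=6
Step 6: on WHITE (3,2): turn R to E, flip to black, move to (3,3). |black|=7
Step 7: on WHITE (3,3): turn R to S, flip to black, move to (4,3). |black|=8
Step 8: on BLACK (4,3): turn L to E, flip to white, move to (4,4). |black|=7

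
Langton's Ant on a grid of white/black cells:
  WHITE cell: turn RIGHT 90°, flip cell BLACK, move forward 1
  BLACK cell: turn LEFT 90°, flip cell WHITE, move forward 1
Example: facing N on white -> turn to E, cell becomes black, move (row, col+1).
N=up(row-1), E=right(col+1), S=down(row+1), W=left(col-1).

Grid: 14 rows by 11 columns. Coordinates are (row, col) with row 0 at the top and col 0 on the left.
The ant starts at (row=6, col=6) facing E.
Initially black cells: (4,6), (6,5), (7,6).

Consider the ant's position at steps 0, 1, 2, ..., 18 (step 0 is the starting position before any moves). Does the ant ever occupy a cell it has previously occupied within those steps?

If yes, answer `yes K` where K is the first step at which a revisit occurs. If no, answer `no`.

Step 1: on WHITE (6,6): turn R to S, flip to black, move to (7,6). |black|=4 — new cell
Step 2: on BLACK (7,6): turn L to E, flip to white, move to (7,7). |black|=3 — new cell
Step 3: on WHITE (7,7): turn R to S, flip to black, move to (8,7). |black|=4 — new cell
Step 4: on WHITE (8,7): turn R to W, flip to black, move to (8,6). |black|=5 — new cell
Step 5: on WHITE (8,6): turn R to N, flip to black, move to (7,6). |black|=6 — REVISIT

Answer: yes 5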